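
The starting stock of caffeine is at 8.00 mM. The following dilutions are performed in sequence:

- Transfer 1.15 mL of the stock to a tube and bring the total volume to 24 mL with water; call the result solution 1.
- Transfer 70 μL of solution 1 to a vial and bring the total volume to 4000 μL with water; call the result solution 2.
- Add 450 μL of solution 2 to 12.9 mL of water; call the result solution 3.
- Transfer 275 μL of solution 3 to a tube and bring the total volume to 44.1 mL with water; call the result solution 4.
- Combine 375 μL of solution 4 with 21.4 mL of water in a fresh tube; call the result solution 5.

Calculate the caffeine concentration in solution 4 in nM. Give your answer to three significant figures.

1.41 nM

Step 1: 1.15 mL brought to 24 mL → factor 24/1.15 = 20.87
Step 2: 70 μL brought to 4000 μL → factor 4000/70 = 57.143
Step 3: 450 μL + 12.9 mL = 13350 μL total → factor 13350/450 = 29.667
Step 4: 275 μL brought to 44.1 mL → factor 44100/275 = 160.36
Dilution factor through solution 4 = 20.87 × 57.143 × 29.667 × 160.36 = 5.6735 × 10^6
[solution 4] = 8.00 mM / 5.6735 × 10^6 = 1.410 × 10^-6 mM = 1.41 nM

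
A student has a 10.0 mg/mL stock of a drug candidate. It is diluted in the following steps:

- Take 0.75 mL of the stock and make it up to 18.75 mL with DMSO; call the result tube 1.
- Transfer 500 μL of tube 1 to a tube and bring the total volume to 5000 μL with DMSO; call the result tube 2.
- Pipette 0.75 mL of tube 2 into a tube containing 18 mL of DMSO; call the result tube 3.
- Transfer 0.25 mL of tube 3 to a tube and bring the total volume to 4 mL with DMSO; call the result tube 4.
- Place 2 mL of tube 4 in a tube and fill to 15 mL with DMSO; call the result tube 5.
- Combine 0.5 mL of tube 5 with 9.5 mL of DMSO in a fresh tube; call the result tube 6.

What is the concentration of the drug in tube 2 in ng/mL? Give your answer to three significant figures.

Step 1: 0.75 mL brought to 18.75 mL → factor 18.75/0.75 = 25
Step 2: 500 μL brought to 5000 μL → factor 5000/500 = 10
Dilution factor through tube 2 = 25 × 10 = 250
[tube 2] = 10.0 mg/mL / 250 = 0.04000 mg/mL = 4.00 × 10^4 ng/mL

4.00 × 10^4 ng/mL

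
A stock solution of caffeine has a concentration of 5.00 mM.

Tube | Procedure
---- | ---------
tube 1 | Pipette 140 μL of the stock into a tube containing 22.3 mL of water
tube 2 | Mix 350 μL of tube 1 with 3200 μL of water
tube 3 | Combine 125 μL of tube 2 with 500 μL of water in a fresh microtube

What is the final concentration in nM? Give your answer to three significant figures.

615 nM

Step 1: 140 μL + 22.3 mL = 22440 μL total → factor 22440/140 = 160.29
Step 2: 350 μL + 3200 μL = 3550 μL total → factor 3550/350 = 10.143
Step 3: 125 μL + 500 μL = 625 μL total → factor 625/125 = 5
Overall dilution factor = 160.29 × 10.143 × 5 = 8128.8
Final = 5.00 mM / 8128.8 = 0.0006151 mM = 615 nM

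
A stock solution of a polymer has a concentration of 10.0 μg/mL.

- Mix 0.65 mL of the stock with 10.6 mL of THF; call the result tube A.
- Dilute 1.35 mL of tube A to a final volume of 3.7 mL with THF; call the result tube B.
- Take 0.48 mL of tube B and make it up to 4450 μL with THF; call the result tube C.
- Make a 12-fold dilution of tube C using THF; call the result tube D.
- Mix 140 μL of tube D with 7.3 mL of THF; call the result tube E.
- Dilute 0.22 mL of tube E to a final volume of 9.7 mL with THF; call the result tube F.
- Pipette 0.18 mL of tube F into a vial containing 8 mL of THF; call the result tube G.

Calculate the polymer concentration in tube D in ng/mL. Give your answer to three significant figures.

Step 1: 0.65 mL + 10.6 mL = 11.25 mL total → factor 11.25/0.65 = 17.308
Step 2: 1.35 mL brought to 3.7 mL → factor 3.7/1.35 = 2.7407
Step 3: 0.48 mL brought to 4450 μL → factor 4.45/0.48 = 9.2708
Step 4: 12-fold → factor 12
Dilution factor through tube D = 17.308 × 2.7407 × 9.2708 × 12 = 5277.2
[tube D] = 10.0 μg/mL / 5277.2 = 0.001895 μg/mL = 1.89 ng/mL

1.89 ng/mL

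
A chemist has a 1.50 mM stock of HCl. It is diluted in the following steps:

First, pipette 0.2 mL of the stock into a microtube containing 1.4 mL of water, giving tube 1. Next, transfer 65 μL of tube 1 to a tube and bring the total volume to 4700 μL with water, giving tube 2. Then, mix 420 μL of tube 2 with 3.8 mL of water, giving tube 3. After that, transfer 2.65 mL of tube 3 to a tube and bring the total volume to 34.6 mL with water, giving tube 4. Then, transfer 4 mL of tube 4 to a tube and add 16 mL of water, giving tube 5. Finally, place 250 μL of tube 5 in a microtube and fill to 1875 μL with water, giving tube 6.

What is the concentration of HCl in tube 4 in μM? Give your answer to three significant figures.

Step 1: 0.2 mL + 1.4 mL = 1.6 mL total → factor 1.6/0.2 = 8
Step 2: 65 μL brought to 4700 μL → factor 4700/65 = 72.308
Step 3: 420 μL + 3.8 mL = 4220 μL total → factor 4220/420 = 10.048
Step 4: 2.65 mL brought to 34.6 mL → factor 34.6/2.65 = 13.057
Dilution factor through tube 4 = 8 × 72.308 × 10.048 × 13.057 = 75887
[tube 4] = 1.50 mM / 75887 = 1.977 × 10^-5 mM = 0.0198 μM

0.0198 μM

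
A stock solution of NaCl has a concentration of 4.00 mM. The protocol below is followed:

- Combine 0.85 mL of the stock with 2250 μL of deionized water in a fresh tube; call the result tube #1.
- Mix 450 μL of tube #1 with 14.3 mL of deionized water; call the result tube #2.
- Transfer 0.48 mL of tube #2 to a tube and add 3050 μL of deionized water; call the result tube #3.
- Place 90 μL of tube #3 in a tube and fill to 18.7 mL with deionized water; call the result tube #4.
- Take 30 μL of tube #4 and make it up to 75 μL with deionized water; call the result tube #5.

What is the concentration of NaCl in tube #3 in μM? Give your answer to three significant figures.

Step 1: 0.85 mL + 2250 μL = 3.1 mL total → factor 3.1/0.85 = 3.6471
Step 2: 450 μL + 14.3 mL = 14750 μL total → factor 14750/450 = 32.778
Step 3: 0.48 mL + 3050 μL = 3.53 mL total → factor 3.53/0.48 = 7.3542
Dilution factor through tube #3 = 3.6471 × 32.778 × 7.3542 = 879.14
[tube #3] = 4.00 mM / 879.14 = 0.004550 mM = 4.55 μM

4.55 μM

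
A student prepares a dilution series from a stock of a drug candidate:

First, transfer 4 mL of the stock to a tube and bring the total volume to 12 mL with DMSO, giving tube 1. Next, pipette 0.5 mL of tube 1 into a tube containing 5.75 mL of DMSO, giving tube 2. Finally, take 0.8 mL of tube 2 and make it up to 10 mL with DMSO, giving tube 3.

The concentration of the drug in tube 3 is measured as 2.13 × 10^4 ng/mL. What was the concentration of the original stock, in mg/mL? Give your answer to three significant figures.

9.98 mg/mL

Step 1: 4 mL brought to 12 mL → factor 12/4 = 3
Step 2: 0.5 mL + 5.75 mL = 6.25 mL total → factor 6.25/0.5 = 12.5
Step 3: 0.8 mL brought to 10 mL → factor 10/0.8 = 12.5
Overall dilution factor = 3 × 12.5 × 12.5 = 468.75
Stock = 2.13 × 10^4 ng/mL × 468.75 = 9.984 × 10^6 ng/mL = 9.98 mg/mL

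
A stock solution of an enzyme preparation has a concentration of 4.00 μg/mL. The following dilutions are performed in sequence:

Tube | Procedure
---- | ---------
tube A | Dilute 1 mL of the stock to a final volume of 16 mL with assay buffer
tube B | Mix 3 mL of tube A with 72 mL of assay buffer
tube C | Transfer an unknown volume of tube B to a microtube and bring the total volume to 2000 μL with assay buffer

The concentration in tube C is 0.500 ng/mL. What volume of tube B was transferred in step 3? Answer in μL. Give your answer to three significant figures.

Step 1: 1 mL brought to 16 mL → factor 16/1 = 16
Step 2: 3 mL + 72 mL = 75 mL total → factor 75/3 = 25
Step 3: v brought to 2000 μL → factor = 2000 μL/v
Product of known-step factors = 400
Overall factor = 4.00 μg/mL / (0.500 ng/mL) = 8000
Step-3 factor = 8000 / 400 = 20
v = 2000 μL / 20 = 100 μL

100 μL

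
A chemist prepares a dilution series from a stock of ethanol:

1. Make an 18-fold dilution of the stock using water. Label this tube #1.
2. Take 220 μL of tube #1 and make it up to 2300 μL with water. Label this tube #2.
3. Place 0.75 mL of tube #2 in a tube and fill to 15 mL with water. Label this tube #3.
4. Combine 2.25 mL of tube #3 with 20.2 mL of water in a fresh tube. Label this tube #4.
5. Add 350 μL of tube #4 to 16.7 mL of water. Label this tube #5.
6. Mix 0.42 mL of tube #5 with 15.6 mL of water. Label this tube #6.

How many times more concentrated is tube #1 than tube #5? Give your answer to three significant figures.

Step 1: 18-fold → factor 18
Step 2: 220 μL brought to 2300 μL → factor 2300/220 = 10.455
Step 3: 0.75 mL brought to 15 mL → factor 15/0.75 = 20
Step 4: 2.25 mL + 20.2 mL = 22.45 mL total → factor 22.45/2.25 = 9.9778
Step 5: 350 μL + 16.7 mL = 17050 μL total → factor 17050/350 = 48.714
Dilution factor to tube #1 = 18; to tube #5 = 1.8294 × 10^6
[tube #1]/[tube #5] = (factor to tube #5)/(factor to tube #1) = 1.8294 × 10^6/18 = 1.02 × 10^5

1.02 × 10^5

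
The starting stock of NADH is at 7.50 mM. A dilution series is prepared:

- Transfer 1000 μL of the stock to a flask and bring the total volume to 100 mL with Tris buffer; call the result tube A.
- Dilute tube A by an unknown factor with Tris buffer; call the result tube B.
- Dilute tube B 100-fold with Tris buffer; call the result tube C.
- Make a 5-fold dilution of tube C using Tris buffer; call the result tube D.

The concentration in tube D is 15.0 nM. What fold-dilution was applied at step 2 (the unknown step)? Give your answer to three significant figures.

10.0-fold

Step 1: 1000 μL brought to 100 mL → factor 1 × 10^5/1000 = 100
Step 2: unknown factor x
Step 3: 100-fold → factor 100
Step 4: 5-fold → factor 5
Product of known-step factors = 50000
Overall factor = 7.50 mM / (15.0 nM) = 5 × 10^5
x = 5 × 10^5 / 50000 = 10.0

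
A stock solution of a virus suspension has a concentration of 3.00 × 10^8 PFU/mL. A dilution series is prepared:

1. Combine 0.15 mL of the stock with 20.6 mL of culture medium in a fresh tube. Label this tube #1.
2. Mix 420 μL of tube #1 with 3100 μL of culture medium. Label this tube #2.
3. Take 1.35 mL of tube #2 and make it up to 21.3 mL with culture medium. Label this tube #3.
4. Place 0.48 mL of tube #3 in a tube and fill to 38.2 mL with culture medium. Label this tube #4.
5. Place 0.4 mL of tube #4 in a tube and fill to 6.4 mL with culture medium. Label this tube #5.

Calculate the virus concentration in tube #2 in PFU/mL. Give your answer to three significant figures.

Step 1: 0.15 mL + 20.6 mL = 20.75 mL total → factor 20.75/0.15 = 138.33
Step 2: 420 μL + 3100 μL = 3520 μL total → factor 3520/420 = 8.381
Dilution factor through tube #2 = 138.33 × 8.381 = 1159.4
[tube #2] = 3.00 × 10^8 PFU/mL / 1159.4 = 2.59 × 10^5 PFU/mL

2.59 × 10^5 PFU/mL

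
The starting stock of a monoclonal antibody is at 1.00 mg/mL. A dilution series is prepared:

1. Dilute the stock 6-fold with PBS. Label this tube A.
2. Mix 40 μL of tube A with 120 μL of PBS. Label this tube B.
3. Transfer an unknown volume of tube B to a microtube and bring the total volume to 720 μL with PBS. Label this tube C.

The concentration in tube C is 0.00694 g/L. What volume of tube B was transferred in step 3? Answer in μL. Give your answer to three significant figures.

Step 1: 6-fold → factor 6
Step 2: 40 μL + 120 μL = 160 μL total → factor 160/40 = 4
Step 3: v brought to 720 μL → factor = 720 μL/v
Product of known-step factors = 24
Overall factor = 1.00 mg/mL / (0.00694 g/L) = 144.09
Step-3 factor = 144.09 / 24 = 6.0038
v = 720 μL / 6.0038 = 120 μL

120 μL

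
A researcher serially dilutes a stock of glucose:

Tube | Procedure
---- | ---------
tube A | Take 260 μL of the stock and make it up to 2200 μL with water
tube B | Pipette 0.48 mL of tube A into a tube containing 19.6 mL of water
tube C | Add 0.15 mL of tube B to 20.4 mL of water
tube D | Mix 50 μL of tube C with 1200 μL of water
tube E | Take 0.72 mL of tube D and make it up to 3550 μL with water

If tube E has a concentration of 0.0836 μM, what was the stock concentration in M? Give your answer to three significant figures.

Step 1: 260 μL brought to 2200 μL → factor 2200/260 = 8.4615
Step 2: 0.48 mL + 19.6 mL = 20.08 mL total → factor 20.08/0.48 = 41.833
Step 3: 0.15 mL + 20.4 mL = 20.55 mL total → factor 20.55/0.15 = 137
Step 4: 50 μL + 1200 μL = 1250 μL total → factor 1250/50 = 25
Step 5: 0.72 mL brought to 3550 μL → factor 3.55/0.72 = 4.9306
Overall dilution factor = 8.4615 × 41.833 × 137 × 25 × 4.9306 = 5.9776 × 10^6
Stock = 0.0836 μM × 5.9776 × 10^6 = 4.997 × 10^5 μM = 0.500 M

0.500 M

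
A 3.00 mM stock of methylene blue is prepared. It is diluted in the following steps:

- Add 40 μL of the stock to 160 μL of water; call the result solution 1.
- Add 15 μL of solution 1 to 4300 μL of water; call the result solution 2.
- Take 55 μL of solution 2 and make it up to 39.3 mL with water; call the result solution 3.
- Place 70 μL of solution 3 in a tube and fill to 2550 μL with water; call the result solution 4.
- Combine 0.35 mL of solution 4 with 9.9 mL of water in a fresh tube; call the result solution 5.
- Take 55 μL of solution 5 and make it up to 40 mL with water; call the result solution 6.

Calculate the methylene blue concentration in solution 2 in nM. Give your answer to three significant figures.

Step 1: 40 μL + 160 μL = 200 μL total → factor 200/40 = 5
Step 2: 15 μL + 4300 μL = 4315 μL total → factor 4315/15 = 287.67
Dilution factor through solution 2 = 5 × 287.67 = 1438.3
[solution 2] = 3.00 mM / 1438.3 = 0.002086 mM = 2.09 × 10^3 nM

2.09 × 10^3 nM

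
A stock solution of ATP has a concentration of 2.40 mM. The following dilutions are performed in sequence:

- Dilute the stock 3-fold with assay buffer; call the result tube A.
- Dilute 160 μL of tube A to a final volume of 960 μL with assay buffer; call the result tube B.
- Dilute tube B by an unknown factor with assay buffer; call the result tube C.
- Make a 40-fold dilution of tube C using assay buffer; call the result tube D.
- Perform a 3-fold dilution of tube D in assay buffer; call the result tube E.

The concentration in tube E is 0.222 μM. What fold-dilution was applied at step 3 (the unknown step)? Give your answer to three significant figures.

Step 1: 3-fold → factor 3
Step 2: 160 μL brought to 960 μL → factor 960/160 = 6
Step 3: unknown factor x
Step 4: 40-fold → factor 40
Step 5: 3-fold → factor 3
Product of known-step factors = 2160
Overall factor = 2.40 mM / (0.222 μM) = 10811
x = 10811 / 2160 = 5.01

5.01-fold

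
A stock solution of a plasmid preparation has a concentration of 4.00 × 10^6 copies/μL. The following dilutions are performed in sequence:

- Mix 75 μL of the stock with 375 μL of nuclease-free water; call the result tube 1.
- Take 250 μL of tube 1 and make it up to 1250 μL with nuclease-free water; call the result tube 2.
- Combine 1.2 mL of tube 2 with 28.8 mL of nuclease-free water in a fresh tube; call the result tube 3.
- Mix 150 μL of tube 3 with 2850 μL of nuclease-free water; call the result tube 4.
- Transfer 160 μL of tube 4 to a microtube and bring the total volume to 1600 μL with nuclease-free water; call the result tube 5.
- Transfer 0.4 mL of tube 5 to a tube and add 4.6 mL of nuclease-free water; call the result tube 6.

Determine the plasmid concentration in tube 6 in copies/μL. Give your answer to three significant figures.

2.13 copies/μL

Step 1: 75 μL + 375 μL = 450 μL total → factor 450/75 = 6
Step 2: 250 μL brought to 1250 μL → factor 1250/250 = 5
Step 3: 1.2 mL + 28.8 mL = 30 mL total → factor 30/1.2 = 25
Step 4: 150 μL + 2850 μL = 3000 μL total → factor 3000/150 = 20
Step 5: 160 μL brought to 1600 μL → factor 1600/160 = 10
Step 6: 0.4 mL + 4.6 mL = 5 mL total → factor 5/0.4 = 12.5
Overall dilution factor = 6 × 5 × 25 × 20 × 10 × 12.5 = 1.875 × 10^6
Final = 4.00 × 10^6 copies/μL / 1.875 × 10^6 = 2.13 copies/μL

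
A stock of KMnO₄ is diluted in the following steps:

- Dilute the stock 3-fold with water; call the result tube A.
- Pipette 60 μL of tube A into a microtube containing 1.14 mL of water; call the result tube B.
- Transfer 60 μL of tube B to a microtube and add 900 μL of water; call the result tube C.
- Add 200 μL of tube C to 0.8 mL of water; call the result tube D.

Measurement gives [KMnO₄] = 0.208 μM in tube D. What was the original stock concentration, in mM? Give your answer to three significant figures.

0.998 mM

Step 1: 3-fold → factor 3
Step 2: 60 μL + 1.14 mL = 1200 μL total → factor 1200/60 = 20
Step 3: 60 μL + 900 μL = 960 μL total → factor 960/60 = 16
Step 4: 200 μL + 0.8 mL = 1000 μL total → factor 1000/200 = 5
Overall dilution factor = 3 × 20 × 16 × 5 = 4800
Stock = 0.208 μM × 4800 = 998.4 μM = 0.998 mM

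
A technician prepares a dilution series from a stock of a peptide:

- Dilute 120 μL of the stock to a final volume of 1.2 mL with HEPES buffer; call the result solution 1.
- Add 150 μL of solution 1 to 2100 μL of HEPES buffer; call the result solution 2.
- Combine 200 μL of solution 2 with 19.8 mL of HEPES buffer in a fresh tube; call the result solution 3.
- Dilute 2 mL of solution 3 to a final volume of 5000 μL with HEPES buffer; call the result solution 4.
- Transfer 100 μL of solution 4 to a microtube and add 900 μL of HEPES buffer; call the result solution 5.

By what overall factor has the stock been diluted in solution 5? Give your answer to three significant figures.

3.75 × 10^5

Step 1: 120 μL brought to 1.2 mL → factor 1200/120 = 10
Step 2: 150 μL + 2100 μL = 2250 μL total → factor 2250/150 = 15
Step 3: 200 μL + 19.8 mL = 20000 μL total → factor 20000/200 = 100
Step 4: 2 mL brought to 5000 μL → factor 5/2 = 2.5
Step 5: 100 μL + 900 μL = 1000 μL total → factor 1000/100 = 10
Overall dilution factor = 10 × 15 × 100 × 2.5 × 10 = 3.75 × 10^5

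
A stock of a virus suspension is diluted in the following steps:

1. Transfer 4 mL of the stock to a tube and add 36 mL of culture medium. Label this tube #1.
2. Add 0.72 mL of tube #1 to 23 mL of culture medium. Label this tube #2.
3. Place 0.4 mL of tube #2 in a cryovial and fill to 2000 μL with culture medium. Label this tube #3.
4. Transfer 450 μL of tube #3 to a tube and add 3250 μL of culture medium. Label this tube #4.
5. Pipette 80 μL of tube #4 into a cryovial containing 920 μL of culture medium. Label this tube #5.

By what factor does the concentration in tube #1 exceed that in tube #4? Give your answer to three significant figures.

1.35 × 10^3

Step 1: 4 mL + 36 mL = 40 mL total → factor 40/4 = 10
Step 2: 0.72 mL + 23 mL = 23.72 mL total → factor 23.72/0.72 = 32.944
Step 3: 0.4 mL brought to 2000 μL → factor 2/0.4 = 5
Step 4: 450 μL + 3250 μL = 3700 μL total → factor 3700/450 = 8.2222
Dilution factor to tube #1 = 10; to tube #4 = 13544
[tube #1]/[tube #4] = (factor to tube #4)/(factor to tube #1) = 13544/10 = 1.35 × 10^3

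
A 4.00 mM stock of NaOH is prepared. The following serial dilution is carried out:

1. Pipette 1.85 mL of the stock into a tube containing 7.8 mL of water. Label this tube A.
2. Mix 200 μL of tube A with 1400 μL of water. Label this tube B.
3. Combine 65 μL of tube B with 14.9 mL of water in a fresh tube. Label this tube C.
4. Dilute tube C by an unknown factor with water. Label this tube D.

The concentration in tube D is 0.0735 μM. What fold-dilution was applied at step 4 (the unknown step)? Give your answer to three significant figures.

5.66-fold

Step 1: 1.85 mL + 7.8 mL = 9.65 mL total → factor 9.65/1.85 = 5.2162
Step 2: 200 μL + 1400 μL = 1600 μL total → factor 1600/200 = 8
Step 3: 65 μL + 14.9 mL = 14965 μL total → factor 14965/65 = 230.23
Step 4: unknown factor x
Product of known-step factors = 9607.5
Overall factor = 4.00 mM / (0.0735 μM) = 54422
x = 54422 / 9607.5 = 5.66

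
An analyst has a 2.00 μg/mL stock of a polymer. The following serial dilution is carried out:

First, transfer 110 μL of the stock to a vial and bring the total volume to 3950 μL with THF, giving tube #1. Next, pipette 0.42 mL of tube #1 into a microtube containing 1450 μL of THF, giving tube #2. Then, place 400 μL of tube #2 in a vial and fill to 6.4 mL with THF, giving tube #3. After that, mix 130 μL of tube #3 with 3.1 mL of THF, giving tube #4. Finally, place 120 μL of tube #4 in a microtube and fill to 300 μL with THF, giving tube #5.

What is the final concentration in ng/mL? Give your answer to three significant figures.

0.0126 ng/mL

Step 1: 110 μL brought to 3950 μL → factor 3950/110 = 35.909
Step 2: 0.42 mL + 1450 μL = 1.87 mL total → factor 1.87/0.42 = 4.4524
Step 3: 400 μL brought to 6.4 mL → factor 6400/400 = 16
Step 4: 130 μL + 3.1 mL = 3230 μL total → factor 3230/130 = 24.846
Step 5: 120 μL brought to 300 μL → factor 300/120 = 2.5
Overall dilution factor = 35.909 × 4.4524 × 16 × 24.846 × 2.5 = 1.589 × 10^5
Final = 2.00 μg/mL / 1.589 × 10^5 = 1.259 × 10^-5 μg/mL = 0.0126 ng/mL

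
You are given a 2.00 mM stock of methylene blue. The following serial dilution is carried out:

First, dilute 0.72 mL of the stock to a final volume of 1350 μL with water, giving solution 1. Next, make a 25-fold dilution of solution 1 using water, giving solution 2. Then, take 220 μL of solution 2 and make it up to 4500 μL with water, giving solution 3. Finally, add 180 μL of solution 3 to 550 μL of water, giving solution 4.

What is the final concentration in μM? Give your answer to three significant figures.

0.514 μM

Step 1: 0.72 mL brought to 1350 μL → factor 1.35/0.72 = 1.875
Step 2: 25-fold → factor 25
Step 3: 220 μL brought to 4500 μL → factor 4500/220 = 20.455
Step 4: 180 μL + 550 μL = 730 μL total → factor 730/180 = 4.0556
Overall dilution factor = 1.875 × 25 × 20.455 × 4.0556 = 3888.5
Final = 2.00 mM / 3888.5 = 0.0005143 mM = 0.514 μM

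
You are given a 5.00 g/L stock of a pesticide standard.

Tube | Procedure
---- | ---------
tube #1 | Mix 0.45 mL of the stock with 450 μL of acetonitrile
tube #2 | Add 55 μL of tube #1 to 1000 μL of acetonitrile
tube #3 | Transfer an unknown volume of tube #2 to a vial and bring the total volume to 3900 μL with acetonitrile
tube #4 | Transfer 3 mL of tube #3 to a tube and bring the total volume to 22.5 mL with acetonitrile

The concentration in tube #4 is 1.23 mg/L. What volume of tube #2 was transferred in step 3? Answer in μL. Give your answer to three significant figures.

Step 1: 0.45 mL + 450 μL = 0.9 mL total → factor 0.9/0.45 = 2
Step 2: 55 μL + 1000 μL = 1055 μL total → factor 1055/55 = 19.182
Step 3: v brought to 3900 μL → factor = 3900 μL/v
Step 4: 3 mL brought to 22.5 mL → factor 22.5/3 = 7.5
Product of known-step factors = 287.73
Overall factor = 5.00 g/L / (1.23 mg/L) = 4065
Step-3 factor = 4065 / 287.73 = 14.128
v = 3900 μL / 14.128 = 276 μL

276 μL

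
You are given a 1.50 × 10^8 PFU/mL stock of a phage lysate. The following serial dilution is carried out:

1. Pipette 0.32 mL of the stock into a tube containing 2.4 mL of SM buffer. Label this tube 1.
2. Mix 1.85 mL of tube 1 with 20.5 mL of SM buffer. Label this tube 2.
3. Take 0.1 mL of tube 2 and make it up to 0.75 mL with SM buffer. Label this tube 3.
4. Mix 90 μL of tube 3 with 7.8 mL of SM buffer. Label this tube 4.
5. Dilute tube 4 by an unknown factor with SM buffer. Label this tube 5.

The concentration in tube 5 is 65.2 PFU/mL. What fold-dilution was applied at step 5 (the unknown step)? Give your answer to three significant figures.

Step 1: 0.32 mL + 2.4 mL = 2.72 mL total → factor 2.72/0.32 = 8.5
Step 2: 1.85 mL + 20.5 mL = 22.35 mL total → factor 22.35/1.85 = 12.081
Step 3: 0.1 mL brought to 0.75 mL → factor 0.75/0.1 = 7.5
Step 4: 90 μL + 7.8 mL = 7890 μL total → factor 7890/90 = 87.667
Step 5: unknown factor x
Product of known-step factors = 67518
Overall factor = 1.50 × 10^8 PFU/mL / (65.2 PFU/mL) = 2.3006 × 10^6
x = 2.3006 × 10^6 / 67518 = 34.1

34.1-fold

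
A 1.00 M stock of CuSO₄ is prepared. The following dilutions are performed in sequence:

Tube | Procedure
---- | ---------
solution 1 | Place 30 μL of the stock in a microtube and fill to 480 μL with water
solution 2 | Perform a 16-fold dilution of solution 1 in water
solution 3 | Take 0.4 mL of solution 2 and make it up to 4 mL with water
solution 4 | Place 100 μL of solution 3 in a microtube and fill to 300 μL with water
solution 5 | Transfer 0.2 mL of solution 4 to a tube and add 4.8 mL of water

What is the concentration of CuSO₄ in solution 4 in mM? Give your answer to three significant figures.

0.130 mM

Step 1: 30 μL brought to 480 μL → factor 480/30 = 16
Step 2: 16-fold → factor 16
Step 3: 0.4 mL brought to 4 mL → factor 4/0.4 = 10
Step 4: 100 μL brought to 300 μL → factor 300/100 = 3
Dilution factor through solution 4 = 16 × 16 × 10 × 3 = 7680
[solution 4] = 1.00 M / 7680 = 0.0001302 M = 0.130 mM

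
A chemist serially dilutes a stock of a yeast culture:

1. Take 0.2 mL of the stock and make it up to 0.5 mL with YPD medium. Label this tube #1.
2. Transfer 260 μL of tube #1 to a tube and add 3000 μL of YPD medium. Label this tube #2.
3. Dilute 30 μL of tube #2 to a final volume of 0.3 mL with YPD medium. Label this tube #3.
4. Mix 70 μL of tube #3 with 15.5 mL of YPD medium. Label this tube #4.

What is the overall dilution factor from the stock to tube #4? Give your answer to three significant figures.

Step 1: 0.2 mL brought to 0.5 mL → factor 0.5/0.2 = 2.5
Step 2: 260 μL + 3000 μL = 3260 μL total → factor 3260/260 = 12.538
Step 3: 30 μL brought to 0.3 mL → factor 300/30 = 10
Step 4: 70 μL + 15.5 mL = 15570 μL total → factor 15570/70 = 222.43
Overall dilution factor = 2.5 × 12.538 × 10 × 222.43 = 69723

6.97 × 10^4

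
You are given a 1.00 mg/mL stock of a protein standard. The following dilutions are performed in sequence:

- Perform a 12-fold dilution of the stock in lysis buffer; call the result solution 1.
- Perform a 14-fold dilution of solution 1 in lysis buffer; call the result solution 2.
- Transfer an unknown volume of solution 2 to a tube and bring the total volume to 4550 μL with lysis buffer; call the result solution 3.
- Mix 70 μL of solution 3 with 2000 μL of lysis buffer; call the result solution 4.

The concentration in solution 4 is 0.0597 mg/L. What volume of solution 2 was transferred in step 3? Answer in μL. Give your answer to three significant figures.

Step 1: 12-fold → factor 12
Step 2: 14-fold → factor 14
Step 3: v brought to 4550 μL → factor = 4550 μL/v
Step 4: 70 μL + 2000 μL = 2070 μL total → factor 2070/70 = 29.571
Product of known-step factors = 4968
Overall factor = 1.00 mg/mL / (0.0597 mg/L) = 16750
Step-3 factor = 16750 / 4968 = 3.3717
v = 4550 μL / 3.3717 = 1.35 × 10^3 μL

1.35 × 10^3 μL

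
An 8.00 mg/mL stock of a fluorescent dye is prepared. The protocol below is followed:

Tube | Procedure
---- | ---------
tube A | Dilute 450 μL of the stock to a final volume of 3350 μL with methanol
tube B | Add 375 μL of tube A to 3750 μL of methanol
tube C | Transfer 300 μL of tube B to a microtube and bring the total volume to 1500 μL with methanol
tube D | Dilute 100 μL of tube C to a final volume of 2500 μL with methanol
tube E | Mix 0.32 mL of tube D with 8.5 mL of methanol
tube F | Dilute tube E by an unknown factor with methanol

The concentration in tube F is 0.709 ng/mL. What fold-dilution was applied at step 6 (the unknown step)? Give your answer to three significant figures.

Step 1: 450 μL brought to 3350 μL → factor 3350/450 = 7.4444
Step 2: 375 μL + 3750 μL = 4125 μL total → factor 4125/375 = 11
Step 3: 300 μL brought to 1500 μL → factor 1500/300 = 5
Step 4: 100 μL brought to 2500 μL → factor 2500/100 = 25
Step 5: 0.32 mL + 8.5 mL = 8.82 mL total → factor 8.82/0.32 = 27.562
Step 6: unknown factor x
Product of known-step factors = 2.8213 × 10^5
Overall factor = 8.00 mg/mL / (0.709 ng/mL) = 1.1283 × 10^7
x = 1.1283 × 10^7 / 2.8213 × 10^5 = 40.0

40.0-fold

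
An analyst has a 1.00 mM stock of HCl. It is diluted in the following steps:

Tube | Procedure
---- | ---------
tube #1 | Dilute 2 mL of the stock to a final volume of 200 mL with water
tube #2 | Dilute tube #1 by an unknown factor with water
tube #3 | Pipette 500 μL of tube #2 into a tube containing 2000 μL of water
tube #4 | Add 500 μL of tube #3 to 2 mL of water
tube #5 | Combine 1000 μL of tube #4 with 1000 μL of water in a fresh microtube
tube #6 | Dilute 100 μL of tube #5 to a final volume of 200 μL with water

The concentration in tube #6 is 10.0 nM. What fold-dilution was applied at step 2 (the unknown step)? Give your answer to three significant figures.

10.0-fold

Step 1: 2 mL brought to 200 mL → factor 200/2 = 100
Step 2: unknown factor x
Step 3: 500 μL + 2000 μL = 2500 μL total → factor 2500/500 = 5
Step 4: 500 μL + 2 mL = 2500 μL total → factor 2500/500 = 5
Step 5: 1000 μL + 1000 μL = 2000 μL total → factor 2000/1000 = 2
Step 6: 100 μL brought to 200 μL → factor 200/100 = 2
Product of known-step factors = 10000
Overall factor = 1.00 mM / (10.0 nM) = 1 × 10^5
x = 1 × 10^5 / 10000 = 10.0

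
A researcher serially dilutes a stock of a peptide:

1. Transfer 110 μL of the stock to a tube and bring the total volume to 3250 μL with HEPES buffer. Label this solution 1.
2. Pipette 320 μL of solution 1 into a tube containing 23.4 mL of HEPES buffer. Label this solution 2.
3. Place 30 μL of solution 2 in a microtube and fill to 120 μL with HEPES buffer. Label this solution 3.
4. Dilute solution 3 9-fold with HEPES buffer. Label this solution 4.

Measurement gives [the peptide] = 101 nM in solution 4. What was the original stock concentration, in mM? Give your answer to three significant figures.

7.96 mM

Step 1: 110 μL brought to 3250 μL → factor 3250/110 = 29.545
Step 2: 320 μL + 23.4 mL = 23720 μL total → factor 23720/320 = 74.125
Step 3: 30 μL brought to 120 μL → factor 120/30 = 4
Step 4: 9-fold → factor 9
Overall dilution factor = 29.545 × 74.125 × 4 × 9 = 78842
Stock = 101 nM × 78842 = 7.963 × 10^6 nM = 7.96 mM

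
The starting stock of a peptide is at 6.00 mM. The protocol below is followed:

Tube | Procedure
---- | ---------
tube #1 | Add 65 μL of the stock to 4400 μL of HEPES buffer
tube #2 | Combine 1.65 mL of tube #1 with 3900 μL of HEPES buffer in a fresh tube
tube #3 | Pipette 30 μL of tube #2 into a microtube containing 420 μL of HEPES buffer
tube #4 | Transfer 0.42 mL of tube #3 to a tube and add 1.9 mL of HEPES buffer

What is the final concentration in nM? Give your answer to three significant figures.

313 nM

Step 1: 65 μL + 4400 μL = 4465 μL total → factor 4465/65 = 68.692
Step 2: 1.65 mL + 3900 μL = 5.55 mL total → factor 5.55/1.65 = 3.3636
Step 3: 30 μL + 420 μL = 450 μL total → factor 450/30 = 15
Step 4: 0.42 mL + 1.9 mL = 2.32 mL total → factor 2.32/0.42 = 5.5238
Overall dilution factor = 68.692 × 3.3636 × 15 × 5.5238 = 19145
Final = 6.00 mM / 19145 = 0.0003134 mM = 313 nM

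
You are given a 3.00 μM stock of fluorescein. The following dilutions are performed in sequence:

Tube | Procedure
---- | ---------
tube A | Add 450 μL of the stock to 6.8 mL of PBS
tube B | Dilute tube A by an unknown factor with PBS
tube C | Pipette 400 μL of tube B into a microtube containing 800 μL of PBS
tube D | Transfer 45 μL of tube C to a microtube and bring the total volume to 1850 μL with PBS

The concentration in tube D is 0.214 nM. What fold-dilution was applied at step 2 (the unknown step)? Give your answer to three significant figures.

Step 1: 450 μL + 6.8 mL = 7250 μL total → factor 7250/450 = 16.111
Step 2: unknown factor x
Step 3: 400 μL + 800 μL = 1200 μL total → factor 1200/400 = 3
Step 4: 45 μL brought to 1850 μL → factor 1850/45 = 41.111
Product of known-step factors = 1987
Overall factor = 3.00 μM / (0.214 nM) = 14019
x = 14019 / 1987 = 7.06

7.06-fold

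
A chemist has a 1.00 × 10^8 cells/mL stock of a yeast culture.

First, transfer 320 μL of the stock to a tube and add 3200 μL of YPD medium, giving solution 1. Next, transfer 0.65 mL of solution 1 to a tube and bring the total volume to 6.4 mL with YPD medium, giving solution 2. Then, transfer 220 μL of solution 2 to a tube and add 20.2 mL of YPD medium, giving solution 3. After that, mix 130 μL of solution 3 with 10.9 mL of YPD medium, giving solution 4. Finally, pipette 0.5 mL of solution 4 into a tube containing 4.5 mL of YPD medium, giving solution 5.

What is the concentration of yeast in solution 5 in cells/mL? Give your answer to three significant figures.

Step 1: 320 μL + 3200 μL = 3520 μL total → factor 3520/320 = 11
Step 2: 0.65 mL brought to 6.4 mL → factor 6.4/0.65 = 9.8462
Step 3: 220 μL + 20.2 mL = 20420 μL total → factor 20420/220 = 92.818
Step 4: 130 μL + 10.9 mL = 11030 μL total → factor 11030/130 = 84.846
Step 5: 0.5 mL + 4.5 mL = 5 mL total → factor 5/0.5 = 10
Overall dilution factor = 11 × 9.8462 × 92.818 × 84.846 × 10 = 8.5295 × 10^6
Final = 1.00 × 10^8 cells/mL / 8.5295 × 10^6 = 11.7 cells/mL

11.7 cells/mL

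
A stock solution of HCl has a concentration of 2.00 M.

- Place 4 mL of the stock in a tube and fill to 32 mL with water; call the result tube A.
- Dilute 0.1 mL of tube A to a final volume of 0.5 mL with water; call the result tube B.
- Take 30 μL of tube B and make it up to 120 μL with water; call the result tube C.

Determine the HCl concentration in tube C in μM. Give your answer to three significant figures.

Step 1: 4 mL brought to 32 mL → factor 32/4 = 8
Step 2: 0.1 mL brought to 0.5 mL → factor 0.5/0.1 = 5
Step 3: 30 μL brought to 120 μL → factor 120/30 = 4
Overall dilution factor = 8 × 5 × 4 = 160
Final = 2.00 M / 160 = 0.01250 M = 1.25 × 10^4 μM

1.25 × 10^4 μM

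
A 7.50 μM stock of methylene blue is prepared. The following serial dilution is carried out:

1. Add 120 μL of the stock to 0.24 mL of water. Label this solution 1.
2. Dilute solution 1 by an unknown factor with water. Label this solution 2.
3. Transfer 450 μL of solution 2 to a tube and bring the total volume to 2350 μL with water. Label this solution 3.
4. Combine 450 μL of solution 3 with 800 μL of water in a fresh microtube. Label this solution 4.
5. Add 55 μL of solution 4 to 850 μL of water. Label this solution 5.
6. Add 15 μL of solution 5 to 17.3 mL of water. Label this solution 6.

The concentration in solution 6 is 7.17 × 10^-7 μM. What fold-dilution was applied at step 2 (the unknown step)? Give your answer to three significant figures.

12.7-fold

Step 1: 120 μL + 0.24 mL = 360 μL total → factor 360/120 = 3
Step 2: unknown factor x
Step 3: 450 μL brought to 2350 μL → factor 2350/450 = 5.2222
Step 4: 450 μL + 800 μL = 1250 μL total → factor 1250/450 = 2.7778
Step 5: 55 μL + 850 μL = 905 μL total → factor 905/55 = 16.455
Step 6: 15 μL + 17.3 mL = 17315 μL total → factor 17315/15 = 1154.3
Product of known-step factors = 8.2659 × 10^5
Overall factor = 7.50 μM / (7.17 × 10^-7 μM) = 1.046 × 10^7
x = 1.046 × 10^7 / 8.2659 × 10^5 = 12.7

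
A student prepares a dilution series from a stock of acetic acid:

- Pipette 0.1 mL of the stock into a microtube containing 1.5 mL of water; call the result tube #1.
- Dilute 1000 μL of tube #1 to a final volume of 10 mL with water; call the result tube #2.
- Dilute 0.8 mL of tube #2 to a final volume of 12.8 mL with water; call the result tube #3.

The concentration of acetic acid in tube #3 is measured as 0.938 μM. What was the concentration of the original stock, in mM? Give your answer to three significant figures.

2.40 mM

Step 1: 0.1 mL + 1.5 mL = 1.6 mL total → factor 1.6/0.1 = 16
Step 2: 1000 μL brought to 10 mL → factor 10000/1000 = 10
Step 3: 0.8 mL brought to 12.8 mL → factor 12.8/0.8 = 16
Overall dilution factor = 16 × 10 × 16 = 2560
Stock = 0.938 μM × 2560 = 2401 μM = 2.40 mM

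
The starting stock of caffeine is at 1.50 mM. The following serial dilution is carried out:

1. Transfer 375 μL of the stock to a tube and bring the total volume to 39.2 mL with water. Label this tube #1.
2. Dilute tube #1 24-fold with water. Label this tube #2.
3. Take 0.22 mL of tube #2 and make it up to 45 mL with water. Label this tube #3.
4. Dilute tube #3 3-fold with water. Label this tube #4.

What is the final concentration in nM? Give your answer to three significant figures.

Step 1: 375 μL brought to 39.2 mL → factor 39200/375 = 104.53
Step 2: 24-fold → factor 24
Step 3: 0.22 mL brought to 45 mL → factor 45/0.22 = 204.55
Step 4: 3-fold → factor 3
Overall dilution factor = 104.53 × 24 × 204.55 × 3 = 1.5395 × 10^6
Final = 1.50 mM / 1.5395 × 10^6 = 9.743 × 10^-7 mM = 0.974 nM

0.974 nM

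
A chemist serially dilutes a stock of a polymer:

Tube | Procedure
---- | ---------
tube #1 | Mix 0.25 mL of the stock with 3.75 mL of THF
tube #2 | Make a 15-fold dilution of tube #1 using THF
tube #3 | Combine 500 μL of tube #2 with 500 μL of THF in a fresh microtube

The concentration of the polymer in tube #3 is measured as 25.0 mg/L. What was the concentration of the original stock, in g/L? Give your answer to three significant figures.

12.0 g/L

Step 1: 0.25 mL + 3.75 mL = 4 mL total → factor 4/0.25 = 16
Step 2: 15-fold → factor 15
Step 3: 500 μL + 500 μL = 1000 μL total → factor 1000/500 = 2
Overall dilution factor = 16 × 15 × 2 = 480
Stock = 25.0 mg/L × 480 = 1.200 × 10^4 mg/L = 12.0 g/L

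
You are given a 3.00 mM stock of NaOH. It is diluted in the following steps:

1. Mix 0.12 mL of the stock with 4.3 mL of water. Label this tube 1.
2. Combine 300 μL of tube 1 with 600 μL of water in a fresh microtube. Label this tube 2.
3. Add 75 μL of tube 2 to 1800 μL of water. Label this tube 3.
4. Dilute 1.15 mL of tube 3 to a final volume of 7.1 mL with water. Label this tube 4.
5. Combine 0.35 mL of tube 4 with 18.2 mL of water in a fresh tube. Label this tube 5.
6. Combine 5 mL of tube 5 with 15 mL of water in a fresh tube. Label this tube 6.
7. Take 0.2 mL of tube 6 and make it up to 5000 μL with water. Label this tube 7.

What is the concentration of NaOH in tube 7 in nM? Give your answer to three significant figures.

0.0332 nM

Step 1: 0.12 mL + 4.3 mL = 4.42 mL total → factor 4.42/0.12 = 36.833
Step 2: 300 μL + 600 μL = 900 μL total → factor 900/300 = 3
Step 3: 75 μL + 1800 μL = 1875 μL total → factor 1875/75 = 25
Step 4: 1.15 mL brought to 7.1 mL → factor 7.1/1.15 = 6.1739
Step 5: 0.35 mL + 18.2 mL = 18.55 mL total → factor 18.55/0.35 = 53
Step 6: 5 mL + 15 mL = 20 mL total → factor 20/5 = 4
Step 7: 0.2 mL brought to 5000 μL → factor 5/0.2 = 25
Overall dilution factor = 36.833 × 3 × 25 × 6.1739 × 53 × 4 × 25 = 9.0394 × 10^7
Final = 3.00 mM / 9.0394 × 10^7 = 3.319 × 10^-8 mM = 0.0332 nM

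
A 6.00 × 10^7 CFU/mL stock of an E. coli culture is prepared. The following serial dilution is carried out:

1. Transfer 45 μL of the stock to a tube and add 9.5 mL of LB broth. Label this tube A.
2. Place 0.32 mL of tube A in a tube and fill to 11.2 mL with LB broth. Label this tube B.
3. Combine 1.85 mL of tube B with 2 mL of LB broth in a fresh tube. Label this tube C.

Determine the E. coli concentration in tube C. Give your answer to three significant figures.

Step 1: 45 μL + 9.5 mL = 9545 μL total → factor 9545/45 = 212.11
Step 2: 0.32 mL brought to 11.2 mL → factor 11.2/0.32 = 35
Step 3: 1.85 mL + 2 mL = 3.85 mL total → factor 3.85/1.85 = 2.0811
Overall dilution factor = 212.11 × 35 × 2.0811 = 15450
Final = 6.00 × 10^7 CFU/mL / 15450 = 3.88 × 10^3 CFU/mL

3.88 × 10^3 CFU/mL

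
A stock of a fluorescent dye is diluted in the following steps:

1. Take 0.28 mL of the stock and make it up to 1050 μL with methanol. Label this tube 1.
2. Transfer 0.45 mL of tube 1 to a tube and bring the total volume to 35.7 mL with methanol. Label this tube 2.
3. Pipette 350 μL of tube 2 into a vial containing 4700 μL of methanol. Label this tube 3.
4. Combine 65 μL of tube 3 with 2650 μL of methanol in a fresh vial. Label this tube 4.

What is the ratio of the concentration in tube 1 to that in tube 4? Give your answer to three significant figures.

4.78 × 10^4

Step 1: 0.28 mL brought to 1050 μL → factor 1.05/0.28 = 3.75
Step 2: 0.45 mL brought to 35.7 mL → factor 35.7/0.45 = 79.333
Step 3: 350 μL + 4700 μL = 5050 μL total → factor 5050/350 = 14.429
Step 4: 65 μL + 2650 μL = 2715 μL total → factor 2715/65 = 41.769
Dilution factor to tube 1 = 3.75; to tube 4 = 1.7929 × 10^5
[tube 1]/[tube 4] = (factor to tube 4)/(factor to tube 1) = 1.7929 × 10^5/3.75 = 4.78 × 10^4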